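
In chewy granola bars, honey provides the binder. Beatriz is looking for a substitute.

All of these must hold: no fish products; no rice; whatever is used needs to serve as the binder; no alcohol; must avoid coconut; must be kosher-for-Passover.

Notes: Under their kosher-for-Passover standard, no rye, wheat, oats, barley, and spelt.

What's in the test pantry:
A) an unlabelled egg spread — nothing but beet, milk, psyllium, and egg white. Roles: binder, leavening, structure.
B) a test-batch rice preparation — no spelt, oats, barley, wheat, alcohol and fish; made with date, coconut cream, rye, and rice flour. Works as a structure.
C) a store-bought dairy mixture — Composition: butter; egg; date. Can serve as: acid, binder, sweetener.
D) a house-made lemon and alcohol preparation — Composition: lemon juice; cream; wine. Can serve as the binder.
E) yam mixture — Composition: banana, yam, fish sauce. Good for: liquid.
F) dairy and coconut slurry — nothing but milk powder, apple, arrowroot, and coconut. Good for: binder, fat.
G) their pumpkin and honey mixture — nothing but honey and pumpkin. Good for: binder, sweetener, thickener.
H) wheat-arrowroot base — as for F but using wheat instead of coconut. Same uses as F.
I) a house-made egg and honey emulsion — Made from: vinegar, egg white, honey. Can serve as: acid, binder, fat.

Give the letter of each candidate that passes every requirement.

A, C, G, I

A: every rule checks out — OK
B: not usable as a binder; has rye, so not kosher-for-Passover (and 2 more) — reject
C: nothing on the exclusion list — keep
D: has wine, so not alcohol-free — reject
E: not usable as a binder; has fish sauce, so not fish-free — reject
F: has coconut, so not coconut-free — reject
G: nothing on the exclusion list — OK
H: has wheat, so not kosher-for-Passover — out
I: every rule checks out — valid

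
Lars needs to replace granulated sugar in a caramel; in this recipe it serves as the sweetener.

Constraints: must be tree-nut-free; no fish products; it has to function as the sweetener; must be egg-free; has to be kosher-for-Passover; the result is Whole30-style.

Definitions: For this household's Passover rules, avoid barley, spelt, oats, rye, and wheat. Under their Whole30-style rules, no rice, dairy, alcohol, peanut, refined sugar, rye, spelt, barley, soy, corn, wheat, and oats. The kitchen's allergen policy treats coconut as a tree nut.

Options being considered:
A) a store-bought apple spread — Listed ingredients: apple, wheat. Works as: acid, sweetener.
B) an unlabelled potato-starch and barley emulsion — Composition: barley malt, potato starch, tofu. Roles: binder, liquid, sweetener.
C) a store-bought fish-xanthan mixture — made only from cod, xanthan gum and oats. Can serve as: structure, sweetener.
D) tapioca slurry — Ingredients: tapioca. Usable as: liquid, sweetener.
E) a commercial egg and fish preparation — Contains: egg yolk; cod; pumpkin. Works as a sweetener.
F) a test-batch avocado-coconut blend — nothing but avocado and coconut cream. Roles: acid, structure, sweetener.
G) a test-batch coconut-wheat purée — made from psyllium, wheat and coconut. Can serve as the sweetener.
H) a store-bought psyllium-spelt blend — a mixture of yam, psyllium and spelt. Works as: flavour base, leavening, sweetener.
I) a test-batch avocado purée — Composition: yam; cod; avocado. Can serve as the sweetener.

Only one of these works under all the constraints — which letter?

D

A: has wheat, so not kosher-for-Passover; has wheat, so not Whole30-style — reject
B: has barley malt, so not kosher-for-Passover; has barley malt, so not Whole30-style — no
C: has oats, so not kosher-for-Passover; has oats, so not Whole30-style (and 1 more) — reject
D: nothing on the exclusion list — OK
E: has cod, so not fish-free; has egg yolk, so not egg-free — out
F: has coconut cream, so not tree-nut-free — reject
G: has wheat, so not kosher-for-Passover; has wheat, so not Whole30-style (and 1 more) — reject
H: has spelt, so not kosher-for-Passover; has spelt, so not Whole30-style — no
I: has cod, so not fish-free — reject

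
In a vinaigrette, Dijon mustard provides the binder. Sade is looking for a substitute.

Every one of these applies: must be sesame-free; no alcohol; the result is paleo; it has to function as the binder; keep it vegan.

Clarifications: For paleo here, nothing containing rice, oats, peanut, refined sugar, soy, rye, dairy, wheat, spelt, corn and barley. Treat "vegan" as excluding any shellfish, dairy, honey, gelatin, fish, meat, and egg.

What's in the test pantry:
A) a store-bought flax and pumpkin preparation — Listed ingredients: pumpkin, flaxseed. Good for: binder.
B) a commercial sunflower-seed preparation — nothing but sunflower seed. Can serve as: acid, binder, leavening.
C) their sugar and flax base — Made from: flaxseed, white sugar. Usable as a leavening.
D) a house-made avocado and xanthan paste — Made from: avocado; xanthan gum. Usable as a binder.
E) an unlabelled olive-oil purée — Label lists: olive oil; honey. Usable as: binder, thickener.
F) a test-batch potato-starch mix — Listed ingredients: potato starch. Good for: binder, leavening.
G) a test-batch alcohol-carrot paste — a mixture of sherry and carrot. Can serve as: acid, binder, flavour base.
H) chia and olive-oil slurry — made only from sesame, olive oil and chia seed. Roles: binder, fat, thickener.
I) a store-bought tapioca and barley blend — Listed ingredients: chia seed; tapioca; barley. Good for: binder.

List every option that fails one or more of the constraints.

A: every rule checks out — valid
B: no alcohol, paleo — OK
C: not usable as a binder; has white sugar, so not paleo — no
D: only avocado and xanthan gum; none excluded — keep
E: has honey, so not vegan — out
F: vegan, no sesame — keep
G: has sherry, so not alcohol-free — no
H: has sesame, so not sesame-free — no
I: has barley, so not paleo — reject

C, E, G, H, I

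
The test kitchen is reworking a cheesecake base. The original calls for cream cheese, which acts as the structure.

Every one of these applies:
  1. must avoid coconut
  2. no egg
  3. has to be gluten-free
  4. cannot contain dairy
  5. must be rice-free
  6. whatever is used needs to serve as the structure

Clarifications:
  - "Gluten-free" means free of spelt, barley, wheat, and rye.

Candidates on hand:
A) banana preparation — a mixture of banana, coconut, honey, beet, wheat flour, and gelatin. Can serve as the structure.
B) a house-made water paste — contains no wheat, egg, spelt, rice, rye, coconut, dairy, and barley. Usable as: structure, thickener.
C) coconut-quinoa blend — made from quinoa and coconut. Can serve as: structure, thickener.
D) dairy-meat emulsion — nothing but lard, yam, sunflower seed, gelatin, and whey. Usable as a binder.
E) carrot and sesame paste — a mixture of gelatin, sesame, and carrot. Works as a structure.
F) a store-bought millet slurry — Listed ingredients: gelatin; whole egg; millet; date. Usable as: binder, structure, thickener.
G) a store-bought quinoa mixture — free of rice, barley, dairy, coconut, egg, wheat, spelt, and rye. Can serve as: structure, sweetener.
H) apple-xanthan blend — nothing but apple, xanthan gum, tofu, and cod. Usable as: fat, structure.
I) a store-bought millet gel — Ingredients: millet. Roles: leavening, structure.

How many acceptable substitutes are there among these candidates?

5

A: has wheat flour, so not gluten-free; has coconut, so not coconut-free — no
B: no rice, gluten-free — valid
C: has coconut, so not coconut-free — reject
D: not usable as a structure; has whey, so not dairy-free — no
E: all constraints satisfied — OK
F: has whole egg, so not egg-free — out
G: gluten-free, no coconut — keep
H: works as a structure, no dairy, no rice — valid
I: only millet; none excluded — valid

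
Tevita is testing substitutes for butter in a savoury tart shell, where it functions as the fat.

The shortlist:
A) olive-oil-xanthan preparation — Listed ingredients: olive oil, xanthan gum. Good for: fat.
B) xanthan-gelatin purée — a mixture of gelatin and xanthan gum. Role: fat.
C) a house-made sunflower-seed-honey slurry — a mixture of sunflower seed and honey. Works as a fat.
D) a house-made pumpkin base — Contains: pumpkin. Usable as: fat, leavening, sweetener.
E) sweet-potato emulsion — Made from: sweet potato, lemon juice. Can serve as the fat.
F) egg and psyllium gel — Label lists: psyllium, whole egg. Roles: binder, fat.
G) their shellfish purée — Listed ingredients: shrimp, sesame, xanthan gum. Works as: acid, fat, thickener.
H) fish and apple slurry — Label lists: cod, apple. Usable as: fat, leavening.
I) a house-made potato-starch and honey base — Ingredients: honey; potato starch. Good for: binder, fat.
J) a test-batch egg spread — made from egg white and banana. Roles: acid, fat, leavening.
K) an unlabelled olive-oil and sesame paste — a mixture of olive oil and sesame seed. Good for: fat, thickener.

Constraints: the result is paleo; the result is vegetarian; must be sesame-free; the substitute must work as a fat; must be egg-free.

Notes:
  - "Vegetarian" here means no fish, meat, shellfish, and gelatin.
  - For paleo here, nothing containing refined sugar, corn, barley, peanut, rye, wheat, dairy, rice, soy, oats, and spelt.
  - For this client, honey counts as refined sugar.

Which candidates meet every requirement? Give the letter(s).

A: only olive oil and xanthan gum; none excluded — keep
B: has gelatin, so not vegetarian — out
C: has honey, so not paleo — reject
D: only pumpkin; none excluded — OK
E: vegetarian, paleo — OK
F: has whole egg, so not egg-free — reject
G: has shrimp, so not vegetarian; has sesame, so not sesame-free — no
H: has cod, so not vegetarian — reject
I: has honey, so not paleo — out
J: has egg white, so not egg-free — no
K: has sesame seed, so not sesame-free — out

A, D, E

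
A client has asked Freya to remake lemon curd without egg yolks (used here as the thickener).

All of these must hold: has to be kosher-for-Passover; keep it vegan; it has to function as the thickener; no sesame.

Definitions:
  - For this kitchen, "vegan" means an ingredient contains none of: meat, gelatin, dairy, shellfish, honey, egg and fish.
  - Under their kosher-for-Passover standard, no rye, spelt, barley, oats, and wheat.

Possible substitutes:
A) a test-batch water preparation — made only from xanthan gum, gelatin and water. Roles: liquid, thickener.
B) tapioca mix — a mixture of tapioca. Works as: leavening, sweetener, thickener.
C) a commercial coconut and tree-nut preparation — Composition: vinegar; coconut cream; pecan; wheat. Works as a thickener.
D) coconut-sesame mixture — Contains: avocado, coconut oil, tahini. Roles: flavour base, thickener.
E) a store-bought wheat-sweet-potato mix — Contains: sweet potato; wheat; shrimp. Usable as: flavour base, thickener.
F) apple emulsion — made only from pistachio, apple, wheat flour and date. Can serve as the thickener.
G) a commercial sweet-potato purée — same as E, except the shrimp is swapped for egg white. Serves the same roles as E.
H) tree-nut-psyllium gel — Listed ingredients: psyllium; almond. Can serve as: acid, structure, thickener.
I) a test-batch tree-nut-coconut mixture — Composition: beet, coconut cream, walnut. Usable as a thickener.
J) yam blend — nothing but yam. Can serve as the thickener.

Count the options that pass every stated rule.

4

A: has gelatin, so not vegan — reject
B: works as a thickener, vegan, no sesame — OK
C: has wheat, so not kosher-for-Passover — no
D: has tahini, so not sesame-free — out
E: has shrimp, so not vegan; has wheat, so not kosher-for-Passover — no
F: has wheat flour, so not kosher-for-Passover — no
G: has egg white, so not vegan; has wheat, so not kosher-for-Passover — reject
H: works as a thickener, no sesame, vegan — valid
I: works as a thickener, kosher-for-Passover, no sesame — OK
J: works as a thickener, no sesame, kosher-for-Passover — valid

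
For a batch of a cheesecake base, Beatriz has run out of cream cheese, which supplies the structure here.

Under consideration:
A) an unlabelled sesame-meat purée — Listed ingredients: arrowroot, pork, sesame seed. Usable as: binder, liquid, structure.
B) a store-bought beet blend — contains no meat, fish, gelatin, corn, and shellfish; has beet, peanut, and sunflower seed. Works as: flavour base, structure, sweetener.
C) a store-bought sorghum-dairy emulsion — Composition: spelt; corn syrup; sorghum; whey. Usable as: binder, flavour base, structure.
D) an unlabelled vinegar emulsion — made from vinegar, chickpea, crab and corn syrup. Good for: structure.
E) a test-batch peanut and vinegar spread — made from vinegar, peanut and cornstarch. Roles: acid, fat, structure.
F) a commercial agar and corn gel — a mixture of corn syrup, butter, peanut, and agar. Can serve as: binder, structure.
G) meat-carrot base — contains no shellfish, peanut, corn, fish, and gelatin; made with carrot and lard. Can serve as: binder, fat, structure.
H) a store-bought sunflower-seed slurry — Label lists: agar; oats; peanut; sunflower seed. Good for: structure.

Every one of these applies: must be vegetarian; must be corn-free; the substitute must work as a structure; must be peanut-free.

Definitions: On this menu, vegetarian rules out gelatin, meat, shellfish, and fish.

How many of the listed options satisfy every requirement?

0

A: has pork, so not vegetarian — reject
B: has peanut, so not peanut-free — reject
C: has corn syrup, so not corn-free — out
D: has crab, so not vegetarian; has corn syrup, so not corn-free — out
E: has peanut, so not peanut-free; has cornstarch, so not corn-free — reject
F: has peanut, so not peanut-free; has corn syrup, so not corn-free — reject
G: has lard, so not vegetarian — reject
H: has peanut, so not peanut-free — no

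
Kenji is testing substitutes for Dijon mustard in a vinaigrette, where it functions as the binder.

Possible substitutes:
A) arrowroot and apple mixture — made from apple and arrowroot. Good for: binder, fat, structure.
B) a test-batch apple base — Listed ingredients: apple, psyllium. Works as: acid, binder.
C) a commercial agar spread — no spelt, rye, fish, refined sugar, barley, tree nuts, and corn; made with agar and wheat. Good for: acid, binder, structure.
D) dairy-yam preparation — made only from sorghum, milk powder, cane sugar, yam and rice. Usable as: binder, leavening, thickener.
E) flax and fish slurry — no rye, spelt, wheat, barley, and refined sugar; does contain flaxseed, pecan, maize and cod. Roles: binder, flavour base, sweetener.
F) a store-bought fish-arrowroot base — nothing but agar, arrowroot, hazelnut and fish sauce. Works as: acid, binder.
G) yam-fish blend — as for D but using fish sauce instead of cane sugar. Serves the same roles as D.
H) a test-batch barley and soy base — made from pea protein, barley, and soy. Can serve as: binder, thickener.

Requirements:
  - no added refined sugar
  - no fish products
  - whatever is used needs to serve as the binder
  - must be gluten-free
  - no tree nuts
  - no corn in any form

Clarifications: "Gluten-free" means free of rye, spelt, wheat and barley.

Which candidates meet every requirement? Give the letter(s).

A, B

A: works as a binder, no tree nuts, no refined sugar — valid
B: nothing on the exclusion list — keep
C: has wheat, so not gluten-free — no
D: has cane sugar, so not no-added-sugar — no
E: has pecan, so not tree-nut-free; has cod, so not fish-free (and 1 more) — reject
F: has hazelnut, so not tree-nut-free; has fish sauce, so not fish-free — no
G: has fish sauce, so not fish-free — out
H: has barley, so not gluten-free — no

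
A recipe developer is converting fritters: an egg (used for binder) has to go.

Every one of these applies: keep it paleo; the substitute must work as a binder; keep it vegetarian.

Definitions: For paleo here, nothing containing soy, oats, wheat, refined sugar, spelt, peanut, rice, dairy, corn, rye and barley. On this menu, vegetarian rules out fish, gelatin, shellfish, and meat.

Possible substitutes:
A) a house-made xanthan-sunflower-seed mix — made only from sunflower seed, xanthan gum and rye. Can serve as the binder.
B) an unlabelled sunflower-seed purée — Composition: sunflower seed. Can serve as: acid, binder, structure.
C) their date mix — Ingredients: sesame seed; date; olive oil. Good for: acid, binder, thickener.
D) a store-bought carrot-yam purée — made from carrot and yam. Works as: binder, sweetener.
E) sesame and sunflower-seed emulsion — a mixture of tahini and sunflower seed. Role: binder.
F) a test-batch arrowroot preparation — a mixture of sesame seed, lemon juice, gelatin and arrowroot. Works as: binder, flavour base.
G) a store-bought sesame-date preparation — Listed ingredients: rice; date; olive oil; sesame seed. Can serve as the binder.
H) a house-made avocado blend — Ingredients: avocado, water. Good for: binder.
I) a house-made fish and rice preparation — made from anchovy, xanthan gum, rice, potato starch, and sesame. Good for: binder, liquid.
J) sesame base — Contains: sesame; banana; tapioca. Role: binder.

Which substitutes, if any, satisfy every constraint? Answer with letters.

B, C, D, E, H, J

A: has rye, so not paleo — reject
B: works as a binder, vegetarian, paleo — valid
C: vegetarian, paleo — OK
D: nothing on the exclusion list — OK
E: only tahini and sunflower seed; none excluded — valid
F: has gelatin, so not vegetarian — reject
G: has rice, so not paleo — reject
H: paleo, vegetarian — valid
I: has rice, so not paleo; has anchovy, so not vegetarian — reject
J: works as a binder, vegetarian, paleo — OK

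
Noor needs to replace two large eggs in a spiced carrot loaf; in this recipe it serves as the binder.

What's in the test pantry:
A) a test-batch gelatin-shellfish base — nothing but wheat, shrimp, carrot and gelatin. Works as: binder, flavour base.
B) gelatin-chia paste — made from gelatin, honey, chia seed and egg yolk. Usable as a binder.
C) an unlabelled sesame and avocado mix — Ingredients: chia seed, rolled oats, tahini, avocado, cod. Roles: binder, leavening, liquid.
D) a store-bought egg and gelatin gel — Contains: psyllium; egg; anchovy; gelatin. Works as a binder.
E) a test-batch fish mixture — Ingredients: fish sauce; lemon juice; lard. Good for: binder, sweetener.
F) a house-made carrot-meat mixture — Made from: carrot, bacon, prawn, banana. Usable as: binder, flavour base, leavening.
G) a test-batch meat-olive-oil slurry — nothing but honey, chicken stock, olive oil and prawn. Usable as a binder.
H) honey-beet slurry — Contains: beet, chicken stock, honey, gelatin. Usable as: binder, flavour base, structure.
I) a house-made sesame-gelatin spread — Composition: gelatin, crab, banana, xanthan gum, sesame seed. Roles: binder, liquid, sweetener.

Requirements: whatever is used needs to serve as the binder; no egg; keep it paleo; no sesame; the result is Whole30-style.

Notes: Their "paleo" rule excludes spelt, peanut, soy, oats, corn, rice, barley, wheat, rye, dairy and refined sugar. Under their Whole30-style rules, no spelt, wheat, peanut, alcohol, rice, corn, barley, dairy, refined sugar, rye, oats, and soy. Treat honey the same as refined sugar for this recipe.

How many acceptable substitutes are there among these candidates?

A: has wheat, so not paleo; has wheat, so not Whole30-style — no
B: has honey, so not paleo; has honey, so not Whole30-style (and 1 more) — no
C: has rolled oats, so not paleo; has rolled oats, so not Whole30-style (and 1 more) — reject
D: has egg, so not egg-free — reject
E: only fish sauce, lard, and lemon juice; none excluded — OK
F: works as a binder, Whole30-style, paleo — keep
G: has honey, so not paleo; has honey, so not Whole30-style — reject
H: has honey, so not paleo; has honey, so not Whole30-style — reject
I: has sesame seed, so not sesame-free — out

2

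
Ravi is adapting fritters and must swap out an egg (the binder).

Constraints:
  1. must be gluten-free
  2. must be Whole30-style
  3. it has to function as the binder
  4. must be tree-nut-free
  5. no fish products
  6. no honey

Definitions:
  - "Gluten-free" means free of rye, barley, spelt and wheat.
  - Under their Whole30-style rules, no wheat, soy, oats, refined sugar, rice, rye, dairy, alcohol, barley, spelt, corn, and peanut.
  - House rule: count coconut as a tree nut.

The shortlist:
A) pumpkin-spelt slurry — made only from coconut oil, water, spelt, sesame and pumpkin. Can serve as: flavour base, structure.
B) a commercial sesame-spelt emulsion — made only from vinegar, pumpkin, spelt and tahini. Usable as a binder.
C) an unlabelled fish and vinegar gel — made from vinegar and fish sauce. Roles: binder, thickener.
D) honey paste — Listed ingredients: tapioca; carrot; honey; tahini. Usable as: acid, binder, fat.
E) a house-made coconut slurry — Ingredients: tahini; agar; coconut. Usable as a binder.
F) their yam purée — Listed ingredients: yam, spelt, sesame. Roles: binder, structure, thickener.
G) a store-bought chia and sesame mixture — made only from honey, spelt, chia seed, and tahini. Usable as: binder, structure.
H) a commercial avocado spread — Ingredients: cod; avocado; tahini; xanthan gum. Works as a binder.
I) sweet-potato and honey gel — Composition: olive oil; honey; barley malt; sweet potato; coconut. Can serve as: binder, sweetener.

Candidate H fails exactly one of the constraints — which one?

fish-free

usable as a binder: satisfied
gluten-free: satisfied
Whole30-style: satisfied
fish-free: has cod — fails
honey-free: satisfied
tree-nut-free: satisfied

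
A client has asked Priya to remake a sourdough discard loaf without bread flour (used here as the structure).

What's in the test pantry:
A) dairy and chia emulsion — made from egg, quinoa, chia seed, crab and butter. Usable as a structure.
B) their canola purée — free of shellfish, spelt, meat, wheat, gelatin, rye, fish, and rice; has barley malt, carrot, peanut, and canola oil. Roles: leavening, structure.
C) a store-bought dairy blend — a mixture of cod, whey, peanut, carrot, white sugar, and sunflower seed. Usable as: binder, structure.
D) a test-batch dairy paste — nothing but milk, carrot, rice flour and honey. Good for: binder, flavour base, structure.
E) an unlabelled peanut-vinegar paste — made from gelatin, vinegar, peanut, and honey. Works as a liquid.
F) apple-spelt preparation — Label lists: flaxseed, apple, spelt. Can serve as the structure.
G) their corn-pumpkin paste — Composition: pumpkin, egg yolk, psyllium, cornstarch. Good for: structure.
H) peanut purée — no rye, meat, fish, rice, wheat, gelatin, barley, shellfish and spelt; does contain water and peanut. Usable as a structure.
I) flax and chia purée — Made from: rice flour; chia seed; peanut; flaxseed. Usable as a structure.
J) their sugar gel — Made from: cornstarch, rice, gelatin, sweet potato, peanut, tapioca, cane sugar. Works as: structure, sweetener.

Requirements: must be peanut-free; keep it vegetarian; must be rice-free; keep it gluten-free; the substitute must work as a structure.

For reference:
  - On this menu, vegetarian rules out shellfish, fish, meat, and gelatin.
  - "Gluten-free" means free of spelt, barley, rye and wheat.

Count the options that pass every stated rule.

A: has crab, so not vegetarian — out
B: has barley malt, so not gluten-free; has peanut, so not peanut-free — reject
C: has cod, so not vegetarian; has peanut, so not peanut-free — out
D: has rice flour, so not rice-free — reject
E: not usable as a structure; has gelatin, so not vegetarian (and 1 more) — no
F: has spelt, so not gluten-free — out
G: cornstarch and egg yolk etc. — none of it excluded — OK
H: has peanut, so not peanut-free — out
I: has peanut, so not peanut-free; has rice flour, so not rice-free — no
J: has gelatin, so not vegetarian; has peanut, so not peanut-free (and 1 more) — no

1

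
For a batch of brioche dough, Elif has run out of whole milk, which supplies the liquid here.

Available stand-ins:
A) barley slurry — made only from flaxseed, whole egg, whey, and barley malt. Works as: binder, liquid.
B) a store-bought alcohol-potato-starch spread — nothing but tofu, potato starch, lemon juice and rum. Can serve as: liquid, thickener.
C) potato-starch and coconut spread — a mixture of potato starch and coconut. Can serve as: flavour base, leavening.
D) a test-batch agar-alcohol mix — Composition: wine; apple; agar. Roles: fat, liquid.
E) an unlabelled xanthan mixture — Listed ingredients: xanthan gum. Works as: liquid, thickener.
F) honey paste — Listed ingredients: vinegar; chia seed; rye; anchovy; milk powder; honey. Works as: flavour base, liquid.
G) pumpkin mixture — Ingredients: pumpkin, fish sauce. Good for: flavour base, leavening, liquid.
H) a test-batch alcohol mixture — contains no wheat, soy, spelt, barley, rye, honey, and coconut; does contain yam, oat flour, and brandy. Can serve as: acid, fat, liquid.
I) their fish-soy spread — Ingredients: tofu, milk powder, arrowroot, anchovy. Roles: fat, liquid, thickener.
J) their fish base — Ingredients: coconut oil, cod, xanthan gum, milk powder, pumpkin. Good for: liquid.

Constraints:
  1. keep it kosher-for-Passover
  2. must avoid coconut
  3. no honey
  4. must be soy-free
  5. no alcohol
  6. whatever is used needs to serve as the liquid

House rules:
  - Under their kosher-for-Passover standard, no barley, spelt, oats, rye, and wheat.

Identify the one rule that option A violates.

kosher-for-Passover

usable as a liquid: satisfied
kosher-for-Passover: has barley malt — fails
soy-free: satisfied
coconut-free: satisfied
alcohol-free: satisfied
honey-free: satisfied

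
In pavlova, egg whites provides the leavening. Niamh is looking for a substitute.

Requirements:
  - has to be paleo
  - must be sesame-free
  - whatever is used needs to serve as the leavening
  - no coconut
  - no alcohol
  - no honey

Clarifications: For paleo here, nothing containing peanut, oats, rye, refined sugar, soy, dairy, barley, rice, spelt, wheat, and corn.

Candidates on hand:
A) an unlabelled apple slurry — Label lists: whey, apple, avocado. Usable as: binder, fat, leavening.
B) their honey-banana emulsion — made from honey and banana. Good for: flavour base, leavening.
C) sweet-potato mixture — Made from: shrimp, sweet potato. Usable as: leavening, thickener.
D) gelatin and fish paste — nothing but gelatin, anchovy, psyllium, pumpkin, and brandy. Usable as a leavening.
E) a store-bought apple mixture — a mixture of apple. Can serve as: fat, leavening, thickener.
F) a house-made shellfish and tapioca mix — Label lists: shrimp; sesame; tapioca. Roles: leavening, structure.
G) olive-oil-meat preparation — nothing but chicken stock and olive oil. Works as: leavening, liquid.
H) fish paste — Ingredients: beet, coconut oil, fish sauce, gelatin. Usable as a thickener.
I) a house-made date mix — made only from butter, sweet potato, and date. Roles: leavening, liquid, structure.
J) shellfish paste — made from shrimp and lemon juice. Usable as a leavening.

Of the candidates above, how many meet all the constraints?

A: has whey, so not paleo — out
B: has honey, so not honey-free — out
C: no coconut, no honey — keep
D: has brandy, so not alcohol-free — out
E: all constraints satisfied — valid
F: has sesame, so not sesame-free — reject
G: only chicken stock and olive oil; none excluded — keep
H: not usable as a leavening; has coconut oil, so not coconut-free — reject
I: has butter, so not paleo — out
J: nothing on the exclusion list — keep

4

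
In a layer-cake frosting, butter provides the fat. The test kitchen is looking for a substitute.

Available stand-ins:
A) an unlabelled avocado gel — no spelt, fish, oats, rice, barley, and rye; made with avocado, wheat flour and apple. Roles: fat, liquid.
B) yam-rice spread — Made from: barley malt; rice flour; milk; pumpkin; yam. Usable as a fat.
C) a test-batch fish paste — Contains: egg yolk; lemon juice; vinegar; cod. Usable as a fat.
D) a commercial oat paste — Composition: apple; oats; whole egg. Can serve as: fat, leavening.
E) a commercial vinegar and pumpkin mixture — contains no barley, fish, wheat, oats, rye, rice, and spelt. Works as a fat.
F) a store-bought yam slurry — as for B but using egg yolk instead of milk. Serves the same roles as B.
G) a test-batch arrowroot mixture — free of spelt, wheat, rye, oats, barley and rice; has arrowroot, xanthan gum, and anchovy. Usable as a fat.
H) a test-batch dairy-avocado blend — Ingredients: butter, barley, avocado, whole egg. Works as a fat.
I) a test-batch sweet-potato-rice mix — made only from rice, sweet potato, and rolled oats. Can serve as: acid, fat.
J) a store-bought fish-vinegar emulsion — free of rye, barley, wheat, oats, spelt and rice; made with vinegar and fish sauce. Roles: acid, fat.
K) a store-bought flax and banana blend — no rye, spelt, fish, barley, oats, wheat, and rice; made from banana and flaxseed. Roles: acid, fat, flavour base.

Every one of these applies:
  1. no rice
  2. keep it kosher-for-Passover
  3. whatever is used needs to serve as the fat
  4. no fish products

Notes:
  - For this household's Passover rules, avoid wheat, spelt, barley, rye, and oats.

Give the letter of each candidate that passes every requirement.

E, K

A: has wheat flour, so not kosher-for-Passover — no
B: has barley malt, so not kosher-for-Passover; has rice flour, so not rice-free — reject
C: has cod, so not fish-free — out
D: has oats, so not kosher-for-Passover — out
E: no rice, no fish — valid
F: has barley malt, so not kosher-for-Passover; has rice flour, so not rice-free — out
G: has anchovy, so not fish-free — reject
H: has barley, so not kosher-for-Passover — reject
I: has rolled oats, so not kosher-for-Passover; has rice, so not rice-free — reject
J: has fish sauce, so not fish-free — no
K: kosher-for-Passover, no rice — valid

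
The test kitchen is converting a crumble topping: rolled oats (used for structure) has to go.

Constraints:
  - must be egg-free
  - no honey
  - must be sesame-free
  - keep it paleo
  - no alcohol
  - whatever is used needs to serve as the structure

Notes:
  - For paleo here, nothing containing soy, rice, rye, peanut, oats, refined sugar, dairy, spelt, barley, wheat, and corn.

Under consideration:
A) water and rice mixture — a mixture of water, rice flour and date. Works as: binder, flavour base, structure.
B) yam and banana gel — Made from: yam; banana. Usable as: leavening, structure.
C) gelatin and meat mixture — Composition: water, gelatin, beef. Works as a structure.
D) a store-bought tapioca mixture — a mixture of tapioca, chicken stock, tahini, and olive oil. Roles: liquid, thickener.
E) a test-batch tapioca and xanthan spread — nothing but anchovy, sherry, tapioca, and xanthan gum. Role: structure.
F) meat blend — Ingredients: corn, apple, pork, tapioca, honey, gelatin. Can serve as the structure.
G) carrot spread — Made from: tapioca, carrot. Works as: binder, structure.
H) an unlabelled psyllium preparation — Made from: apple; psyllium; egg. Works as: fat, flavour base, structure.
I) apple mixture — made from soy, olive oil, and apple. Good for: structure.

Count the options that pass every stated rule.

A: has rice flour, so not paleo — out
B: only banana and yam; none excluded — keep
C: all constraints satisfied — keep
D: not usable as a structure; has tahini, so not sesame-free — out
E: has sherry, so not alcohol-free — no
F: has corn, so not paleo; has honey, so not honey-free — reject
G: all constraints satisfied — OK
H: has egg, so not egg-free — no
I: has soy, so not paleo — no

3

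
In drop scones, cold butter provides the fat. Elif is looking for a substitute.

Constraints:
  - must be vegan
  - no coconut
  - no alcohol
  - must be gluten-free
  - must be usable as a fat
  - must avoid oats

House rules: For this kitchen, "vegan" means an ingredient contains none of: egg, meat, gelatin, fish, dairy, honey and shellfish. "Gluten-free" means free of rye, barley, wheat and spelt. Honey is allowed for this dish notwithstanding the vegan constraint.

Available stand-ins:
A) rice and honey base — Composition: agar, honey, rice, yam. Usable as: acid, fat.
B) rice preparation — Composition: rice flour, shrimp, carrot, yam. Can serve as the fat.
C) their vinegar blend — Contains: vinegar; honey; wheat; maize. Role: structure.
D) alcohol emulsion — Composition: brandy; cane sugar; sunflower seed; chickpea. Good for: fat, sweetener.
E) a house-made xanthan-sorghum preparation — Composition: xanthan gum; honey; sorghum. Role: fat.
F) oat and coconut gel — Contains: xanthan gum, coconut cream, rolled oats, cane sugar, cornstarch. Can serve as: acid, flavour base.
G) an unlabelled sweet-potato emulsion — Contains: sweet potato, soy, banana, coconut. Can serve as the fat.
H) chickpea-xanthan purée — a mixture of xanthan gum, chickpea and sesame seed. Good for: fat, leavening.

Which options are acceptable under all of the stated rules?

A: honey is permitted under the vegan carve-out; nothing else excluded — OK
B: has shrimp, so not vegan — no
C: not usable as a fat; has wheat, so not gluten-free — no
D: has brandy, so not alcohol-free — reject
E: honey is permitted under the vegan carve-out; nothing else excluded — valid
F: not usable as a fat; has rolled oats, so not oat-free (and 1 more) — out
G: has coconut, so not coconut-free — out
H: nothing on the exclusion list — valid

A, E, H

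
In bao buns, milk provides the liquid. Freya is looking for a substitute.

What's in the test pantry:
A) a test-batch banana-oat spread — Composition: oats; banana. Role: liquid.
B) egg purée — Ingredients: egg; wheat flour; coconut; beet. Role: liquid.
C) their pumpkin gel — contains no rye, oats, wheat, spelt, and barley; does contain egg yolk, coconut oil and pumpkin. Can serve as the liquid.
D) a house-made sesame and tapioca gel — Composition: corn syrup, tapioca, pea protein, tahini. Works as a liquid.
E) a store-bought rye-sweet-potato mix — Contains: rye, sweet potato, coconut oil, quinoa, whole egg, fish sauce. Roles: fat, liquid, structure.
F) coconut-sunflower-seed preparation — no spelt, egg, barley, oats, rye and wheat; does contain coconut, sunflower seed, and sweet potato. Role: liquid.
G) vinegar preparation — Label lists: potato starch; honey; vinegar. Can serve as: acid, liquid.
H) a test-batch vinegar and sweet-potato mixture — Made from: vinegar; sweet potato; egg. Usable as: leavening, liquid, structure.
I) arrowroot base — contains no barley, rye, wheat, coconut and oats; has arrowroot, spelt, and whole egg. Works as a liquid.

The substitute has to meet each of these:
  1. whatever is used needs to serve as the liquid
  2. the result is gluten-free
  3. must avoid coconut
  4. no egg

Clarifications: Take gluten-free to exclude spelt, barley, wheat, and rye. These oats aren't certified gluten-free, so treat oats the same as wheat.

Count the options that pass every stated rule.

A: has oats, so not gluten-free — no
B: has wheat flour, so not gluten-free; has coconut, so not coconut-free (and 1 more) — no
C: has coconut oil, so not coconut-free; has egg yolk, so not egg-free — out
D: corn syrup and tahini etc. — none of it excluded — OK
E: has rye, so not gluten-free; has coconut oil, so not coconut-free (and 1 more) — reject
F: has coconut, so not coconut-free — out
G: gluten-free, no egg — OK
H: has egg, so not egg-free — reject
I: has spelt, so not gluten-free; has whole egg, so not egg-free — reject

2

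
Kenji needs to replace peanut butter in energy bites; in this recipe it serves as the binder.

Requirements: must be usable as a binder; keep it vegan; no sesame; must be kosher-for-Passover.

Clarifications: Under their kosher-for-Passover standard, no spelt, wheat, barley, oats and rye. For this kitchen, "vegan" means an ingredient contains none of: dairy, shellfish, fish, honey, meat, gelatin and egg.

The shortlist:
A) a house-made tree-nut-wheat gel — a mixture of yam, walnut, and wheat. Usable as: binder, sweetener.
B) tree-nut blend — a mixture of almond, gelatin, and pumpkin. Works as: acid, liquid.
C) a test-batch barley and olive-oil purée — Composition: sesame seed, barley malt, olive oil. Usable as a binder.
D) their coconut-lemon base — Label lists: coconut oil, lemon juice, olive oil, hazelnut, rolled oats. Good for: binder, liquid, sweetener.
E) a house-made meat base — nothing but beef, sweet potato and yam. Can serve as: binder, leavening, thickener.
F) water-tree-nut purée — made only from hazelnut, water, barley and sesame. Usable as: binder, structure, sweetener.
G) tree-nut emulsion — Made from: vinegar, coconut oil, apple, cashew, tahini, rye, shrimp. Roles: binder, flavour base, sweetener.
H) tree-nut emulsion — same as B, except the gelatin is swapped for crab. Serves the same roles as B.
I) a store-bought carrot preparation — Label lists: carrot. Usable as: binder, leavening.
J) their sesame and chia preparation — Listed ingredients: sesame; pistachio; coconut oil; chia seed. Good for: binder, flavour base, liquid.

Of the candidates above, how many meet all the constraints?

1

A: has wheat, so not kosher-for-Passover — out
B: not usable as a binder; has gelatin, so not vegan — reject
C: has barley malt, so not kosher-for-Passover; has sesame seed, so not sesame-free — reject
D: has rolled oats, so not kosher-for-Passover — out
E: has beef, so not vegan — no
F: has barley, so not kosher-for-Passover; has sesame, so not sesame-free — reject
G: has rye, so not kosher-for-Passover; has shrimp, so not vegan (and 1 more) — reject
H: not usable as a binder; has crab, so not vegan — reject
I: only carrot; none excluded — keep
J: has sesame, so not sesame-free — reject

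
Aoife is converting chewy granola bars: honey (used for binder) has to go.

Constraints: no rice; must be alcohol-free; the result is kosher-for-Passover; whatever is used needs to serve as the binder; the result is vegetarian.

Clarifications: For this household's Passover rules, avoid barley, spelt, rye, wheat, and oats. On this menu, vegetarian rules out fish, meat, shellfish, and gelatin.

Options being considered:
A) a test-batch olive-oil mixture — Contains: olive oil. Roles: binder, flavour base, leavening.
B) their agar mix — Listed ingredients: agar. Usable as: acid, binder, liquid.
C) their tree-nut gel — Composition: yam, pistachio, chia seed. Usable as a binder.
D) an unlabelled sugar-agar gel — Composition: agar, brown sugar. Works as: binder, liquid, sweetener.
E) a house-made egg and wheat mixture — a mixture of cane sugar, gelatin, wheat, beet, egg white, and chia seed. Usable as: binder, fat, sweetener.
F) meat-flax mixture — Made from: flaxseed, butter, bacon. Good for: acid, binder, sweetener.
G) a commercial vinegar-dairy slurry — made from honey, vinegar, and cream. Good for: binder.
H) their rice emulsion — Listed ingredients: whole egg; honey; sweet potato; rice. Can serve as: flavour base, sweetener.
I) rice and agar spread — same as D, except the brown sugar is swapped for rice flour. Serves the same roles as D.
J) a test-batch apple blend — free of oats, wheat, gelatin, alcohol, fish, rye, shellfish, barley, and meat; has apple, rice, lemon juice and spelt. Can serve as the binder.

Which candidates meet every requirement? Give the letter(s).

A: only olive oil; none excluded — valid
B: only agar; none excluded — keep
C: all constraints satisfied — valid
D: all constraints satisfied — keep
E: has wheat, so not kosher-for-Passover; has gelatin, so not vegetarian — reject
F: has bacon, so not vegetarian — out
G: only cream, honey and vinegar; none excluded — valid
H: not usable as a binder; has rice, so not rice-free — no
I: has rice flour, so not rice-free — no
J: has spelt, so not kosher-for-Passover; has rice, so not rice-free — out

A, B, C, D, G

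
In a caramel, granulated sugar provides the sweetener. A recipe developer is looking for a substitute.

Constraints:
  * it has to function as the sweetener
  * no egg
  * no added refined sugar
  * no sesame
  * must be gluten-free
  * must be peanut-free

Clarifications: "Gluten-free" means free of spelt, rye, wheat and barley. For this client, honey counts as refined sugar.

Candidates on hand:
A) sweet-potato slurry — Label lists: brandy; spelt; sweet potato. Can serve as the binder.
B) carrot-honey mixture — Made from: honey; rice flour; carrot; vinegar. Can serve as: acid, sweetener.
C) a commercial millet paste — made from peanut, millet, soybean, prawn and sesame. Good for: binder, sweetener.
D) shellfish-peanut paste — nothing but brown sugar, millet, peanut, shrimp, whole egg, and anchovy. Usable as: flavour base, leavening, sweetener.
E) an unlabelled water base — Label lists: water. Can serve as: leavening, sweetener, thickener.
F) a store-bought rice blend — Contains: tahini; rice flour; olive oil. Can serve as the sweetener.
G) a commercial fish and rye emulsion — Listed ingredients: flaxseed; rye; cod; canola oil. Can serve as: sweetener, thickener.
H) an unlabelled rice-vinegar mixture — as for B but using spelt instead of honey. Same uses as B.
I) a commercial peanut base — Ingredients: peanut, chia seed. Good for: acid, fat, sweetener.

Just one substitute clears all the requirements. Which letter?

E

A: not usable as a sweetener; has spelt, so not gluten-free — reject
B: has honey, so not no-added-sugar — reject
C: has peanut, so not peanut-free; has sesame, so not sesame-free — out
D: has brown sugar, so not no-added-sugar; has peanut, so not peanut-free (and 1 more) — no
E: works as a sweetener, no egg, no-added-sugar — OK
F: has tahini, so not sesame-free — reject
G: has rye, so not gluten-free — reject
H: has spelt, so not gluten-free — out
I: has peanut, so not peanut-free — out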